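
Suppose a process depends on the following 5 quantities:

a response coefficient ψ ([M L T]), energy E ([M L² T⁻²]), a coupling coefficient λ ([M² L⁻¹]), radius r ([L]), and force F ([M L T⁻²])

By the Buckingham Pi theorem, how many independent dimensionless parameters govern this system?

There are 5 variables and 3 base dimensions (M, L, T).
The dimension matrix has rank 3.
Independent dimensionless groups: 5 − 3 = 2.

2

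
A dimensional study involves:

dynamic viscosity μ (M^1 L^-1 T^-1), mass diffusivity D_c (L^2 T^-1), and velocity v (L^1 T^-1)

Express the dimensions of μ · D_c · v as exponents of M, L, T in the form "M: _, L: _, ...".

M: 1, L: 2, T: -3

Collect each base-dimension exponent across the product:
  M: (1) + (0) + (0) = 1
  L: (-1) + (2) + (1) = 2
  T: (-1) + (-1) + (-1) = -3
So the dimensions are [M L² T⁻³].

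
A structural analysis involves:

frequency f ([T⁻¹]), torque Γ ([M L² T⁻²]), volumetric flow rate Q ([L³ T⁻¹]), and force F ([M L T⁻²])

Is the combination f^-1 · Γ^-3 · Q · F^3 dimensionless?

Sum the exponent of each base dimension across the product:
  M: −[f]_M − 3·[Γ]_M + [Q]_M + 3·[F]_M = −(0) − 3·(1) + (0) + 3·(1) = 0
  L: −[f]_L − 3·[Γ]_L + [Q]_L + 3·[F]_L = −(0) − 3·(2) + (3) + 3·(1) = 0
  T: −[f]_T − 3·[Γ]_T + [Q]_T + 3·[F]_T = −(-1) − 3·(-2) + (-1) + 3·(-2) = 0
All base exponents vanish — dimensionless.

yes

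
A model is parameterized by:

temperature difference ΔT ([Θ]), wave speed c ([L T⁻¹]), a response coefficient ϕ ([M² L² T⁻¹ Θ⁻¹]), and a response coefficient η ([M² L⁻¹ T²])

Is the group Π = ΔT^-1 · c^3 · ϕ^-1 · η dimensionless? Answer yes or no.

yes

Sum the exponent of each base dimension across the product:
  M: −[ΔT]_M + 3·[c]_M − [ϕ]_M + [η]_M = −(0) + 3·(0) − (2) + (2) = 0
  L: −[ΔT]_L + 3·[c]_L − [ϕ]_L + [η]_L = −(0) + 3·(1) − (2) + (-1) = 0
  T: −[ΔT]_T + 3·[c]_T − [ϕ]_T + [η]_T = −(0) + 3·(-1) − (-1) + (2) = 0
  Θ: −[ΔT]_Θ + 3·[c]_Θ − [ϕ]_Θ + [η]_Θ = −(1) + 3·(0) − (-1) + (0) = 0
All base exponents vanish — dimensionless.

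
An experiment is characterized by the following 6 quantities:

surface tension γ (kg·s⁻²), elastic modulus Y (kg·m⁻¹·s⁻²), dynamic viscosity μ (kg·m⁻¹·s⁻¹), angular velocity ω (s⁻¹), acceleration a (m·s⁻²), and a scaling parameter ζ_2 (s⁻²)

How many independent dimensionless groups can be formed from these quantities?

3

There are 6 variables and 3 base dimensions (M, L, T).
The dimension matrix has rank 3.
Independent dimensionless groups: 6 − 3 = 3.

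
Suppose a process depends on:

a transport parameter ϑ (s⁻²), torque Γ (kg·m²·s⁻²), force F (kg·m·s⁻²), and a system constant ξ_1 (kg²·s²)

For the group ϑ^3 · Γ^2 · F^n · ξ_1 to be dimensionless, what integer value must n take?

-4

Balance the M exponent: (1)·n from F, plus 3·(0) + 2·(1) + (2) = 4 from the rest, must sum to zero.
n + 4 = 0, so n = -4.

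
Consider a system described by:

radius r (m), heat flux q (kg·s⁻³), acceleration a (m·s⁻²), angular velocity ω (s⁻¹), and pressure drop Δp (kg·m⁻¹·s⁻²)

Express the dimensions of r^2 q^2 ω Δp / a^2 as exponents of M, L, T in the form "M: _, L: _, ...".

M: 3, L: -1, T: -5

Collect each base-dimension exponent across the product:
  M: 2·(0) + 2·(1) − 2·(0) + (0) + (1) = 3
  L: 2·(1) + 2·(0) − 2·(1) + (0) + (-1) = -1
  T: 2·(0) + 2·(-3) − 2·(-2) + (-1) + (-2) = -5
So the dimensions are [M³ L⁻¹ T⁻⁵].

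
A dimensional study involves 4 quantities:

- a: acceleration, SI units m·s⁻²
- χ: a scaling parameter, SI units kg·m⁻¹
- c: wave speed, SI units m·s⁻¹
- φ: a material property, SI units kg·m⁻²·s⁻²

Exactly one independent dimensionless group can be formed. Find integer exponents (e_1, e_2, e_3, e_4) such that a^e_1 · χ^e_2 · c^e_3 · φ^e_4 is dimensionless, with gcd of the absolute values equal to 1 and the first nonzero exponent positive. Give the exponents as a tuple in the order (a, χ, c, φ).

(3, 1, -4, -1)

M: e_1·(0) + e_2·(1) + e_3·(0) + e_4·(1) = 0
L: e_1·(1) + e_2·(-1) + e_3·(1) + e_4·(-2) = 0
T: e_1·(-2) + e_2·(0) + e_3·(-1) + e_4·(-2) = 0
Solving this homogeneous linear system for the smallest-integer solution (first nonzero entry positive) gives (3, 1, -4, -1).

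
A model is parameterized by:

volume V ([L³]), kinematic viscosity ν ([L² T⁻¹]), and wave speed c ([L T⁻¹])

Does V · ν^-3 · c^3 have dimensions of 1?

Sum the exponent of each base dimension across the product:
  M: [V]_M − 3·[ν]_M + 3·[c]_M = (0) − 3·(0) + 3·(0) = 0
  L: [V]_L − 3·[ν]_L + 3·[c]_L = (3) − 3·(2) + 3·(1) = 0
  T: [V]_T − 3·[ν]_T + 3·[c]_T = (0) − 3·(-1) + 3·(-1) = 0
All base exponents vanish — dimensionless.

yes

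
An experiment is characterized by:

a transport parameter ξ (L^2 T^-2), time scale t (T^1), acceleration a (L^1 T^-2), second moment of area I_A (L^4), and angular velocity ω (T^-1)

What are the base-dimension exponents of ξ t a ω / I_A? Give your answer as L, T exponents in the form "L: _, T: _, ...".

Collect each base-dimension exponent across the product:
  L: (2) + (0) + (1) − (4) + (0) = -1
  T: (-2) + (1) + (-2) − (0) + (-1) = -4
So the dimensions are [L⁻¹ T⁻⁴].

L: -1, T: -4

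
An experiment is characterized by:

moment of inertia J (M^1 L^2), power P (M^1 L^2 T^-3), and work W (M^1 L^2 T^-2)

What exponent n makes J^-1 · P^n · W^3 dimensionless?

-2

Balance the M exponent: (1)·n from P, plus −(1) + 3·(1) = 2 from the rest, must sum to zero.
n + 2 = 0, so n = -2.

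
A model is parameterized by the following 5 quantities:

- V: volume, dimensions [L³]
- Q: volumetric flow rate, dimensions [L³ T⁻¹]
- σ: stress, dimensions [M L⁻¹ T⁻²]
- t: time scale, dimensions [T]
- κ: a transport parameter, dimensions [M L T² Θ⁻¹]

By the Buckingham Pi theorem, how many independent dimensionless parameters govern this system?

There are 5 variables and 4 base dimensions (M, L, T, Θ).
The dimension matrix has rank 4.
Independent dimensionless groups: 5 − 4 = 1.

1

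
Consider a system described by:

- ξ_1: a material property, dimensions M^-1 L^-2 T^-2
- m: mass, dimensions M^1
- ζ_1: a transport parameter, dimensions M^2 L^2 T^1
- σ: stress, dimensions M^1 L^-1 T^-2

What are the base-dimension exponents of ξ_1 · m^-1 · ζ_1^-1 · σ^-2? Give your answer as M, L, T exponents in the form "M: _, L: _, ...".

Collect each base-dimension exponent across the product:
  M: (-1) − (1) − (2) − 2·(1) = -6
  L: (-2) − (0) − (2) − 2·(-1) = -2
  T: (-2) − (0) − (1) − 2·(-2) = 1
So the dimensions are [M⁻⁶ L⁻² T].

M: -6, L: -2, T: 1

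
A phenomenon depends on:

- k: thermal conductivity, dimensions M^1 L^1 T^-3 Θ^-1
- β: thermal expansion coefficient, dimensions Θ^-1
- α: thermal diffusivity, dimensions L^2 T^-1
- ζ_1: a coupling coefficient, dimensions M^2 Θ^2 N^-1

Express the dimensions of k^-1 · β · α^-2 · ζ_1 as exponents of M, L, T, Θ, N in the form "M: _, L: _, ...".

Collect each base-dimension exponent across the product:
  M: −(1) + (0) − 2·(0) + (2) = 1
  L: −(1) + (0) − 2·(2) + (0) = -5
  T: −(-3) + (0) − 2·(-1) + (0) = 5
  Θ: −(-1) + (-1) − 2·(0) + (2) = 2
  N: −(0) + (0) − 2·(0) + (-1) = -1
So the dimensions are [M L⁻⁵ T⁵ Θ² N⁻¹].

M: 1, L: -5, T: 5, Θ: 2, N: -1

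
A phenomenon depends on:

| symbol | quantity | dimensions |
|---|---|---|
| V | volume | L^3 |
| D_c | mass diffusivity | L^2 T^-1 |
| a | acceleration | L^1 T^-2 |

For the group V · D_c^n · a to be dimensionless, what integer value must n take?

-2

Balance the L exponent: (2)·n from D_c, plus (3) + (1) = 4 from the rest, must sum to zero.
2n + 4 = 0, so n = -2.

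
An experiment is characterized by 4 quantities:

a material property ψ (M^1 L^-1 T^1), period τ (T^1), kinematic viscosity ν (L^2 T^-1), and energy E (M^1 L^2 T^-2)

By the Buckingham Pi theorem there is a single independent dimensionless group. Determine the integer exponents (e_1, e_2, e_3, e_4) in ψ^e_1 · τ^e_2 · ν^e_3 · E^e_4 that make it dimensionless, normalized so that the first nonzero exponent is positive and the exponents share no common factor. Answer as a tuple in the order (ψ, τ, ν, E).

M: e_1·(1) + e_2·(0) + e_3·(0) + e_4·(1) = 0
L: e_1·(-1) + e_2·(0) + e_3·(2) + e_4·(2) = 0
T: e_1·(1) + e_2·(1) + e_3·(-1) + e_4·(-2) = 0
Solving this homogeneous linear system for the smallest-integer solution (first nonzero entry positive) gives (2, -3, 3, -2).

(2, -3, 3, -2)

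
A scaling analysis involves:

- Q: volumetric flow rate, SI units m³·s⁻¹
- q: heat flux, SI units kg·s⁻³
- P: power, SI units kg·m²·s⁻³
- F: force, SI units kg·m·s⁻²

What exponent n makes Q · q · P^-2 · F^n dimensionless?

Balance the M exponent: (1)·n from F, plus (0) + (1) − 2·(1) = -1 from the rest, must sum to zero.
n − 1 = 0, so n = 1.

1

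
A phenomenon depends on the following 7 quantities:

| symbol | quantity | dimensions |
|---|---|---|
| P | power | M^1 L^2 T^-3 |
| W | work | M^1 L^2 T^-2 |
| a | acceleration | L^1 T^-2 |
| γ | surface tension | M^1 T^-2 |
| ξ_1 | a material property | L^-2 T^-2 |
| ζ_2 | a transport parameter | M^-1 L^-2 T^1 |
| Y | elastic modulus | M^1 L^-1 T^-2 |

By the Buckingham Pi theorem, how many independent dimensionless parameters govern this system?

There are 7 variables and 3 base dimensions (M, L, T).
The dimension matrix has rank 3.
Independent dimensionless groups: 7 − 3 = 4.

4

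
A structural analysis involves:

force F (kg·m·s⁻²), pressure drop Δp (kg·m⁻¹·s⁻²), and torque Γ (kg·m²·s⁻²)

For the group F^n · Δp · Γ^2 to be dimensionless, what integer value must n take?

-3

Balance the M exponent: (1)·n from F, plus (1) + 2·(1) = 3 from the rest, must sum to zero.
n + 3 = 0, so n = -3.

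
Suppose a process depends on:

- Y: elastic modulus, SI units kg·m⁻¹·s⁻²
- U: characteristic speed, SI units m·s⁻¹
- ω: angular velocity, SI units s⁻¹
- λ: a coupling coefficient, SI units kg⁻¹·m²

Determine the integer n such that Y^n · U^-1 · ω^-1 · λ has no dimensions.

Balance the M exponent: (1)·n from Y, plus −(0) − (0) + (-1) = -1 from the rest, must sum to zero.
n − 1 = 0, so n = 1.

1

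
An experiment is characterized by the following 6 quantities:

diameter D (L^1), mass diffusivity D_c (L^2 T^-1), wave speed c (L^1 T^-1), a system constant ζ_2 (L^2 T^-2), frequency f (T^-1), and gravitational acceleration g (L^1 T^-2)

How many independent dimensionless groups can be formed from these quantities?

There are 6 variables and 2 base dimensions (L, T).
The dimension matrix has rank 2.
Independent dimensionless groups: 6 − 2 = 4.

4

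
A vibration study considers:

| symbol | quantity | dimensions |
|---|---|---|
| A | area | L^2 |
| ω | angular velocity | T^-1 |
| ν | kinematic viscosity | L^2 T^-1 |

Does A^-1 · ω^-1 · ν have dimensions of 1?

yes

Sum the exponent of each base dimension across the product:
  L: −[A]_L − [ω]_L + [ν]_L = −(2) − (0) + (2) = 0
  T: −[A]_T − [ω]_T + [ν]_T = −(0) − (-1) + (-1) = 0
All base exponents vanish — dimensionless.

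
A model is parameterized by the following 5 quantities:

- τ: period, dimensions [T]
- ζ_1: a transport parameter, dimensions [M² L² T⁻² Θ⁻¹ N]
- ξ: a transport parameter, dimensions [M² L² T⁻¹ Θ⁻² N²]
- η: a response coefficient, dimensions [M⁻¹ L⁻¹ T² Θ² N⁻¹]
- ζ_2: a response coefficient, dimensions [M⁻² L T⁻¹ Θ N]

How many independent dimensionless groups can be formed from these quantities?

0

There are 5 variables and 5 base dimensions (M, L, T, Θ, N).
The dimension matrix has rank 5.
Independent dimensionless groups: 5 − 5 = 0.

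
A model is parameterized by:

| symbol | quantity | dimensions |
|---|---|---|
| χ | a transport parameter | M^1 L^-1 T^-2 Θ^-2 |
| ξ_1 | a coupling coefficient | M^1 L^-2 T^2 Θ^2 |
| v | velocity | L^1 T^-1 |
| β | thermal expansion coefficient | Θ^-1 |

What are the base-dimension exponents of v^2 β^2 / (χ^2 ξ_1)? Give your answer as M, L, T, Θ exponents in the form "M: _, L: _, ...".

M: -3, L: 6, T: 0, Θ: 0

Collect each base-dimension exponent across the product:
  M: −2·(1) − (1) + 2·(0) + 2·(0) = -3
  L: −2·(-1) − (-2) + 2·(1) + 2·(0) = 6
  T: −2·(-2) − (2) + 2·(-1) + 2·(0) = 0
  Θ: −2·(-2) − (2) + 2·(0) + 2·(-1) = 0
So the dimensions are [M⁻³ L⁶].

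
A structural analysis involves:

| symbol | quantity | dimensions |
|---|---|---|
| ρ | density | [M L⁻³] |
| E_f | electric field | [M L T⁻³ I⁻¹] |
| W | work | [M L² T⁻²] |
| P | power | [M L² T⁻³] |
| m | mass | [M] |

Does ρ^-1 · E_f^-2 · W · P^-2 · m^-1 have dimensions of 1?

no

Sum the exponent of each base dimension across the product:
  M: −[ρ]_M − 2·[E_f]_M + [W]_M − 2·[P]_M − [m]_M = −(1) − 2·(1) + (1) − 2·(1) − (1) = -5
  L: −[ρ]_L − 2·[E_f]_L + [W]_L − 2·[P]_L − [m]_L = −(-3) − 2·(1) + (2) − 2·(2) − (0) = -1
  T: −[ρ]_T − 2·[E_f]_T + [W]_T − 2·[P]_T − [m]_T = −(0) − 2·(-3) + (-2) − 2·(-3) − (0) = 10
  I: −[ρ]_I − 2·[E_f]_I + [W]_I − 2·[P]_I − [m]_I = −(0) − 2·(-1) + (0) − 2·(0) − (0) = 2
Net dimensions [M⁻⁵ L⁻¹ T¹⁰ I²] ≠ [1] — not dimensionless.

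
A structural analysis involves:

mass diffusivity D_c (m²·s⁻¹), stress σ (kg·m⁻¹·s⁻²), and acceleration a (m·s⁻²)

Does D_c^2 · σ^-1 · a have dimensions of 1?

no

Sum the exponent of each base dimension across the product:
  M: 2·[D_c]_M − [σ]_M + [a]_M = 2·(0) − (1) + (0) = -1
  L: 2·[D_c]_L − [σ]_L + [a]_L = 2·(2) − (-1) + (1) = 6
  T: 2·[D_c]_T − [σ]_T + [a]_T = 2·(-1) − (-2) + (-2) = -2
Net dimensions [M⁻¹ L⁶ T⁻²] ≠ [1] — not dimensionless.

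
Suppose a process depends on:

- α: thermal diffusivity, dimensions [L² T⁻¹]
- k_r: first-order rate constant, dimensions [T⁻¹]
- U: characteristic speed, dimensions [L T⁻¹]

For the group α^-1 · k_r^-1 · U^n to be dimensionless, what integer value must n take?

Balance the L exponent: (1)·n from U, plus −(2) − (0) = -2 from the rest, must sum to zero.
n − 2 = 0, so n = 2.

2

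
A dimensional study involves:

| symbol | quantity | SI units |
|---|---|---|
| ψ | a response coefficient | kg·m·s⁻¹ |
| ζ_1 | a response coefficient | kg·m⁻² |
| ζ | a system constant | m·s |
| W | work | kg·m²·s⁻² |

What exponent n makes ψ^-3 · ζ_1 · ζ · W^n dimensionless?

2

Balance the M exponent: (1)·n from W, plus −3·(1) + (1) + (0) = -2 from the rest, must sum to zero.
n − 2 = 0, so n = 2.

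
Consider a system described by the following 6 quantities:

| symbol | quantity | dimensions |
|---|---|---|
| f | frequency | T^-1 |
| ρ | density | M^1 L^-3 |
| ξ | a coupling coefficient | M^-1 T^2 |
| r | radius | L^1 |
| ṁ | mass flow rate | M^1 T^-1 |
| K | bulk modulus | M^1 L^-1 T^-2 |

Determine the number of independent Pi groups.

3

There are 6 variables and 3 base dimensions (M, L, T).
The dimension matrix has rank 3.
Independent dimensionless groups: 6 − 3 = 3.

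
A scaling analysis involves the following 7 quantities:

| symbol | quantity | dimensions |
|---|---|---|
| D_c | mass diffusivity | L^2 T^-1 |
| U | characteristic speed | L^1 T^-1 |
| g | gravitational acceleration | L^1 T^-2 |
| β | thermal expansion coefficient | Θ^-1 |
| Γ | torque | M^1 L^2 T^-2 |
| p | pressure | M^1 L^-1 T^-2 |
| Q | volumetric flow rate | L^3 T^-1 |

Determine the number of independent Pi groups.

There are 7 variables and 4 base dimensions (M, L, T, Θ).
The dimension matrix has rank 4.
Independent dimensionless groups: 7 − 4 = 3.

3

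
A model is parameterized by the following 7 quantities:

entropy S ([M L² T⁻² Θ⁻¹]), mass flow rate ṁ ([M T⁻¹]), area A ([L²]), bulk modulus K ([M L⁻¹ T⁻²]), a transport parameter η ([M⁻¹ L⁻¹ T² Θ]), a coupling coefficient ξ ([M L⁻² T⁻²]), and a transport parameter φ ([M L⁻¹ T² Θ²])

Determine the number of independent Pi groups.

3

There are 7 variables and 4 base dimensions (M, L, T, Θ).
The dimension matrix has rank 4.
Independent dimensionless groups: 7 − 4 = 3.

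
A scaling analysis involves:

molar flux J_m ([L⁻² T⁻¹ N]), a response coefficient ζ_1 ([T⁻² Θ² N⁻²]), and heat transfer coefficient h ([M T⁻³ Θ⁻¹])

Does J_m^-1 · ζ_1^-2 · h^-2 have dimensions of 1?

no

Sum the exponent of each base dimension across the product:
  M: −[J_m]_M − 2·[ζ_1]_M − 2·[h]_M = −(0) − 2·(0) − 2·(1) = -2
  L: −[J_m]_L − 2·[ζ_1]_L − 2·[h]_L = −(-2) − 2·(0) − 2·(0) = 2
  T: −[J_m]_T − 2·[ζ_1]_T − 2·[h]_T = −(-1) − 2·(-2) − 2·(-3) = 11
  Θ: −[J_m]_Θ − 2·[ζ_1]_Θ − 2·[h]_Θ = −(0) − 2·(2) − 2·(-1) = -2
  N: −[J_m]_N − 2·[ζ_1]_N − 2·[h]_N = −(1) − 2·(-2) − 2·(0) = 3
Net dimensions [M⁻² L² T¹¹ Θ⁻² N³] ≠ [1] — not dimensionless.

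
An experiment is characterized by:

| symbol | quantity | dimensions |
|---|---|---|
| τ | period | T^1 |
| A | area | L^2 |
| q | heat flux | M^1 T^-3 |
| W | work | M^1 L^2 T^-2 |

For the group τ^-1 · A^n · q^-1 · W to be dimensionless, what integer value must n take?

Balance the L exponent: (2)·n from A, plus −(0) − (0) + (2) = 2 from the rest, must sum to zero.
2n + 2 = 0, so n = -1.

-1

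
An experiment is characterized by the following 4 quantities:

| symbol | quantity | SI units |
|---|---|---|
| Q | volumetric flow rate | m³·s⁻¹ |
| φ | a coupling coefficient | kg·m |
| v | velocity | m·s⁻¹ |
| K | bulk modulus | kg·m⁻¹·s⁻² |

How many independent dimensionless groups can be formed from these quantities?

1

There are 4 variables and 3 base dimensions (M, L, T).
The dimension matrix has rank 3.
Independent dimensionless groups: 4 − 3 = 1.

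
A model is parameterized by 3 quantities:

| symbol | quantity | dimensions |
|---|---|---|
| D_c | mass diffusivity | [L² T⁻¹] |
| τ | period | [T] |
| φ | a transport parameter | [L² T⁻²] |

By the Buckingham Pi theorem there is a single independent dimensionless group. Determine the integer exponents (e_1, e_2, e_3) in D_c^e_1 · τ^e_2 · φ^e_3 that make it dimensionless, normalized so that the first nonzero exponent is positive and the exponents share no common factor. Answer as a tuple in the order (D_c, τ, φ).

L: e_1·(2) + e_2·(0) + e_3·(2) = 0
T: e_1·(-1) + e_2·(1) + e_3·(-2) = 0
Solving this homogeneous linear system for the smallest-integer solution (first nonzero entry positive) gives (1, -1, -1).

(1, -1, -1)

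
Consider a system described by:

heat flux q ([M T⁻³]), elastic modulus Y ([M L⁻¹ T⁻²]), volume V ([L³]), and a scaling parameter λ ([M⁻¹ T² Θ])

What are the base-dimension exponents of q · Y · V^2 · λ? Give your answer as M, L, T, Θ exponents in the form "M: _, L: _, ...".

Collect each base-dimension exponent across the product:
  M: (1) + (1) + 2·(0) + (-1) = 1
  L: (0) + (-1) + 2·(3) + (0) = 5
  T: (-3) + (-2) + 2·(0) + (2) = -3
  Θ: (0) + (0) + 2·(0) + (1) = 1
So the dimensions are [M L⁵ T⁻³ Θ].

M: 1, L: 5, T: -3, Θ: 1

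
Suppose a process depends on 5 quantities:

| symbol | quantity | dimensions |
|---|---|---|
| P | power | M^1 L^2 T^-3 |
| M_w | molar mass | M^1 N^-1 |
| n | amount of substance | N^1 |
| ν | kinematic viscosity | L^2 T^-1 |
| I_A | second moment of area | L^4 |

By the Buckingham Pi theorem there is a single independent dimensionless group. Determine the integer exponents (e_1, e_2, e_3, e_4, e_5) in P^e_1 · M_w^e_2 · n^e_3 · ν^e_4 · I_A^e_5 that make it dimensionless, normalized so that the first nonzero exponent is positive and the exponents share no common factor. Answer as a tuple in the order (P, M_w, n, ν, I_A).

M: e_1·(1) + e_2·(1) + e_3·(0) + e_4·(0) + e_5·(0) = 0
L: e_1·(2) + e_2·(0) + e_3·(0) + e_4·(2) + e_5·(4) = 0
T: e_1·(-3) + e_2·(0) + e_3·(0) + e_4·(-1) + e_5·(0) = 0
N: e_1·(0) + e_2·(-1) + e_3·(1) + e_4·(0) + e_5·(0) = 0
Solving this homogeneous linear system for the smallest-integer solution (first nonzero entry positive) gives (1, -1, -1, -3, 1).

(1, -1, -1, -3, 1)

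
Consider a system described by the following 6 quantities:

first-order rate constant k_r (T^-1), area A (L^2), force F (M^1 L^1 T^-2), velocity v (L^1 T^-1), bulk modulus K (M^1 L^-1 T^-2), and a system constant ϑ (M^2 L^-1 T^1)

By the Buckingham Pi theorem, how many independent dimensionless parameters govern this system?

3

There are 6 variables and 3 base dimensions (M, L, T).
The dimension matrix has rank 3.
Independent dimensionless groups: 6 − 3 = 3.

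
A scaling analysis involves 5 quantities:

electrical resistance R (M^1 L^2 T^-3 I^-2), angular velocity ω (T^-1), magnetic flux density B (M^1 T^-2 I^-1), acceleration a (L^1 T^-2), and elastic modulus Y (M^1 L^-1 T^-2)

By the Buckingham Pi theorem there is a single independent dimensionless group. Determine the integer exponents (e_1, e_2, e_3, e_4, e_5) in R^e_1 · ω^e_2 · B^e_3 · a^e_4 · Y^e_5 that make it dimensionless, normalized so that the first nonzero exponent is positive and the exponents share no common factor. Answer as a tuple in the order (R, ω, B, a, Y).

(1, 1, -2, -1, 1)

M: e_1·(1) + e_2·(0) + e_3·(1) + e_4·(0) + e_5·(1) = 0
L: e_1·(2) + e_2·(0) + e_3·(0) + e_4·(1) + e_5·(-1) = 0
T: e_1·(-3) + e_2·(-1) + e_3·(-2) + e_4·(-2) + e_5·(-2) = 0
I: e_1·(-2) + e_2·(0) + e_3·(-1) + e_4·(0) + e_5·(0) = 0
Solving this homogeneous linear system for the smallest-integer solution (first nonzero entry positive) gives (1, 1, -2, -1, 1).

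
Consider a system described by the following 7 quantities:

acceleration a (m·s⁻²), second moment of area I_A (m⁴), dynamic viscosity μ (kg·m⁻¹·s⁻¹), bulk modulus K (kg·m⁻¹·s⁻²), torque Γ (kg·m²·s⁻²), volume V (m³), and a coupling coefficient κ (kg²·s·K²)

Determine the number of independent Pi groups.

3

There are 7 variables and 4 base dimensions (M, L, T, Θ).
The dimension matrix has rank 4.
Independent dimensionless groups: 7 − 4 = 3.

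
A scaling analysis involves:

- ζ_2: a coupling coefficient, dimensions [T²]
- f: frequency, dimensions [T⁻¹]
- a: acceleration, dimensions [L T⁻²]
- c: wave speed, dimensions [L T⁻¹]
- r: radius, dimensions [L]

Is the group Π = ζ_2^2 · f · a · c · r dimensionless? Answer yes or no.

Sum the exponent of each base dimension across the product:
  L: 2·[ζ_2]_L + [f]_L + [a]_L + [c]_L + [r]_L = 2·(0) + (0) + (1) + (1) + (1) = 3
  T: 2·[ζ_2]_T + [f]_T + [a]_T + [c]_T + [r]_T = 2·(2) + (-1) + (-2) + (-1) + (0) = 0
Net dimensions [L³] ≠ [1] — not dimensionless.

no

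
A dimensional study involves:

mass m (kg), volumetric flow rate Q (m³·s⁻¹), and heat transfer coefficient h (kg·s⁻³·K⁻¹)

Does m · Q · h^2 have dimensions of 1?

Sum the exponent of each base dimension across the product:
  M: [m]_M + [Q]_M + 2·[h]_M = (1) + (0) + 2·(1) = 3
  L: [m]_L + [Q]_L + 2·[h]_L = (0) + (3) + 2·(0) = 3
  T: [m]_T + [Q]_T + 2·[h]_T = (0) + (-1) + 2·(-3) = -7
  Θ: [m]_Θ + [Q]_Θ + 2·[h]_Θ = (0) + (0) + 2·(-1) = -2
Net dimensions [M³ L³ T⁻⁷ Θ⁻²] ≠ [1] — not dimensionless.

no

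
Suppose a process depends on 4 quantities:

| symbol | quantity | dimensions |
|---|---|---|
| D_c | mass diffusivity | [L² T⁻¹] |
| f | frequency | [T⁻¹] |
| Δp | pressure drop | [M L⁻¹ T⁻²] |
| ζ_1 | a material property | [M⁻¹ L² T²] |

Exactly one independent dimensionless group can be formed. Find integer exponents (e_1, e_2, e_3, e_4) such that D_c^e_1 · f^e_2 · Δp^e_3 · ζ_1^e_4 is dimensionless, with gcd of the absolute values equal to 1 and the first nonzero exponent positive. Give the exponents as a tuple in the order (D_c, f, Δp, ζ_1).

M: e_1·(0) + e_2·(0) + e_3·(1) + e_4·(-1) = 0
L: e_1·(2) + e_2·(0) + e_3·(-1) + e_4·(2) = 0
T: e_1·(-1) + e_2·(-1) + e_3·(-2) + e_4·(2) = 0
Solving this homogeneous linear system for the smallest-integer solution (first nonzero entry positive) gives (1, -1, -2, -2).

(1, -1, -2, -2)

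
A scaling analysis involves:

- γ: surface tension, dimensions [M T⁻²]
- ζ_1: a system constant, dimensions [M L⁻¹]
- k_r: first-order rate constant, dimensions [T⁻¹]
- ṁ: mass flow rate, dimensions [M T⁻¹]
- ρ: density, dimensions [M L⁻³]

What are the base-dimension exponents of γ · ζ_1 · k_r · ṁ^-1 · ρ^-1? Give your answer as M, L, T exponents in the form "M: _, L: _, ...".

Collect each base-dimension exponent across the product:
  M: (1) + (1) + (0) − (1) − (1) = 0
  L: (0) + (-1) + (0) − (0) − (-3) = 2
  T: (-2) + (0) + (-1) − (-1) − (0) = -2
So the dimensions are [L² T⁻²].

M: 0, L: 2, T: -2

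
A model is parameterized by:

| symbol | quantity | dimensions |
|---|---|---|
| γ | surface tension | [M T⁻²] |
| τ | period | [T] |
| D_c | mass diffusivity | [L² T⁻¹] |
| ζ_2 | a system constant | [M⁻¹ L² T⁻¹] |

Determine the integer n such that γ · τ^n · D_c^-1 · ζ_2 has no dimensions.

2

Balance the T exponent: (1)·n from τ, plus (-2) − (-1) + (-1) = -2 from the rest, must sum to zero.
n − 2 = 0, so n = 2.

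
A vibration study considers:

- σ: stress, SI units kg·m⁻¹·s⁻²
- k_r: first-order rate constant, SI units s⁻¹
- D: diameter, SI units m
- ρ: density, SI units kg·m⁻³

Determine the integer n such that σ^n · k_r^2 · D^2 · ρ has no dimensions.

Balance the M exponent: (1)·n from σ, plus 2·(0) + 2·(0) + (1) = 1 from the rest, must sum to zero.
n + 1 = 0, so n = -1.

-1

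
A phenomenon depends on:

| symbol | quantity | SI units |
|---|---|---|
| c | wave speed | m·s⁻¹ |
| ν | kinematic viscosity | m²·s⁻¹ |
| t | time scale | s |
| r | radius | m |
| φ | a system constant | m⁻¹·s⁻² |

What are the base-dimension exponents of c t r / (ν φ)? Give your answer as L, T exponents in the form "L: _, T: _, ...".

Collect each base-dimension exponent across the product:
  L: (1) − (2) + (0) + (1) − (-1) = 1
  T: (-1) − (-1) + (1) + (0) − (-2) = 3
So the dimensions are [L T³].

L: 1, T: 3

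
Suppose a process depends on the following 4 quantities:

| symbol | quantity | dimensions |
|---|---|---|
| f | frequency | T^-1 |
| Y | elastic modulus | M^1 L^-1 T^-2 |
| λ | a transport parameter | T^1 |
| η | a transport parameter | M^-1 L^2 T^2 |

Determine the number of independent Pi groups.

1

There are 4 variables and 3 base dimensions (M, L, T).
The dimension matrix has rank 3.
Independent dimensionless groups: 4 − 3 = 1.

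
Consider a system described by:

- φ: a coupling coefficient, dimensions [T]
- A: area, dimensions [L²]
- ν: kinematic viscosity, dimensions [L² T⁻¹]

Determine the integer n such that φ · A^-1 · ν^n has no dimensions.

1

Balance the L exponent: (2)·n from ν, plus (0) − (2) = -2 from the rest, must sum to zero.
2n − 2 = 0, so n = 1.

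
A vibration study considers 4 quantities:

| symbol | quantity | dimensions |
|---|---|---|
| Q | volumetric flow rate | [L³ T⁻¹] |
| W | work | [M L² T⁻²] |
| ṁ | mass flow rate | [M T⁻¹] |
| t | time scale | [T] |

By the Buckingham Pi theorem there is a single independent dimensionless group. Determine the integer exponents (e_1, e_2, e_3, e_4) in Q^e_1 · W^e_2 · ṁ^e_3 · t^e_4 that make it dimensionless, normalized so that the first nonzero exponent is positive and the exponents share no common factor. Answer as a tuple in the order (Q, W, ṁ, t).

M: e_1·(0) + e_2·(1) + e_3·(1) + e_4·(0) = 0
L: e_1·(3) + e_2·(2) + e_3·(0) + e_4·(0) = 0
T: e_1·(-1) + e_2·(-2) + e_3·(-1) + e_4·(1) = 0
Solving this homogeneous linear system for the smallest-integer solution (first nonzero entry positive) gives (2, -3, 3, -1).

(2, -3, 3, -1)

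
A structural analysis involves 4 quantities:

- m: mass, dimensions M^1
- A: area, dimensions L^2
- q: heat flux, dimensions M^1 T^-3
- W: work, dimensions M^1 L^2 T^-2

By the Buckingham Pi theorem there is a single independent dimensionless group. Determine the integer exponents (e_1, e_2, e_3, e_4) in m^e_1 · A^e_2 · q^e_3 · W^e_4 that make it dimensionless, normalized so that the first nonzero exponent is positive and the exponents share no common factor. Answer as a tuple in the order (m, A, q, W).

(1, 3, 2, -3)

M: e_1·(1) + e_2·(0) + e_3·(1) + e_4·(1) = 0
L: e_1·(0) + e_2·(2) + e_3·(0) + e_4·(2) = 0
T: e_1·(0) + e_2·(0) + e_3·(-3) + e_4·(-2) = 0
Solving this homogeneous linear system for the smallest-integer solution (first nonzero entry positive) gives (1, 3, 2, -3).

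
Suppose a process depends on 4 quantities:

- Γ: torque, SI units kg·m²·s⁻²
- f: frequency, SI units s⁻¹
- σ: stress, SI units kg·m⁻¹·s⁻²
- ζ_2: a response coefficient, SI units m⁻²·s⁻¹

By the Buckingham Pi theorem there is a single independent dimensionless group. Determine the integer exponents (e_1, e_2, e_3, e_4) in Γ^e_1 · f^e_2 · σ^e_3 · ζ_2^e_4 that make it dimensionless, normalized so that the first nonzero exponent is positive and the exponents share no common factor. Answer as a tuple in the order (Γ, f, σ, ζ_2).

(2, -3, -2, 3)

M: e_1·(1) + e_2·(0) + e_3·(1) + e_4·(0) = 0
L: e_1·(2) + e_2·(0) + e_3·(-1) + e_4·(-2) = 0
T: e_1·(-2) + e_2·(-1) + e_3·(-2) + e_4·(-1) = 0
Solving this homogeneous linear system for the smallest-integer solution (first nonzero entry positive) gives (2, -3, -2, 3).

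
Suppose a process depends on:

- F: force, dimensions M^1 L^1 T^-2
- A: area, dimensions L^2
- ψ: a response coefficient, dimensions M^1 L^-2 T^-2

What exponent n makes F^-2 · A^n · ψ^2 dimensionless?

Balance the L exponent: (2)·n from A, plus −2·(1) + 2·(-2) = -6 from the rest, must sum to zero.
2n − 6 = 0, so n = 3.

3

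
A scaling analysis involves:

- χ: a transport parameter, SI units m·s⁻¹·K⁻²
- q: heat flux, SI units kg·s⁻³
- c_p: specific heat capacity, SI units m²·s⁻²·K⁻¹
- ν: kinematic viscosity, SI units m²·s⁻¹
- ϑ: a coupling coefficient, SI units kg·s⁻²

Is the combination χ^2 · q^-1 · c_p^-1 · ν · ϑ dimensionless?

Sum the exponent of each base dimension across the product:
  M: 2·[χ]_M − [q]_M − [c_p]_M + [ν]_M + [ϑ]_M = 2·(0) − (1) − (0) + (0) + (1) = 0
  L: 2·[χ]_L − [q]_L − [c_p]_L + [ν]_L + [ϑ]_L = 2·(1) − (0) − (2) + (2) + (0) = 2
  T: 2·[χ]_T − [q]_T − [c_p]_T + [ν]_T + [ϑ]_T = 2·(-1) − (-3) − (-2) + (-1) + (-2) = 0
  Θ: 2·[χ]_Θ − [q]_Θ − [c_p]_Θ + [ν]_Θ + [ϑ]_Θ = 2·(-2) − (0) − (-1) + (0) + (0) = -3
Net dimensions [L² Θ⁻³] ≠ [1] — not dimensionless.

no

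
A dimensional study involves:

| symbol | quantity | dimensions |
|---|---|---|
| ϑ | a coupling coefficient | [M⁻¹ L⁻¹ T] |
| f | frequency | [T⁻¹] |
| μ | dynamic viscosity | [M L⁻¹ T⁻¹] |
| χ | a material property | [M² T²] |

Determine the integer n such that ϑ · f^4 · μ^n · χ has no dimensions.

Balance the M exponent: (1)·n from μ, plus (-1) + 4·(0) + (2) = 1 from the rest, must sum to zero.
n + 1 = 0, so n = -1.

-1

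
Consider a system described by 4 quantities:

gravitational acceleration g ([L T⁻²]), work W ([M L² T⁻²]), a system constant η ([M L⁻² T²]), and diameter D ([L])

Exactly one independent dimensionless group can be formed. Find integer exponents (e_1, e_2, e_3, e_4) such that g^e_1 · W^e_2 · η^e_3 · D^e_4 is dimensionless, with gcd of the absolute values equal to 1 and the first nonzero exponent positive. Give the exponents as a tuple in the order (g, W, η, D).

M: e_1·(0) + e_2·(1) + e_3·(1) + e_4·(0) = 0
L: e_1·(1) + e_2·(2) + e_3·(-2) + e_4·(1) = 0
T: e_1·(-2) + e_2·(-2) + e_3·(2) + e_4·(0) = 0
Solving this homogeneous linear system for the smallest-integer solution (first nonzero entry positive) gives (2, -1, 1, 2).

(2, -1, 1, 2)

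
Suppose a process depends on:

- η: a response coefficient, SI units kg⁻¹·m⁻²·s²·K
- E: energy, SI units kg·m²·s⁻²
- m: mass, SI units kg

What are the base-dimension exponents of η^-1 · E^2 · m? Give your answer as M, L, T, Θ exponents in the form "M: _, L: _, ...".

Collect each base-dimension exponent across the product:
  M: −(-1) + 2·(1) + (1) = 4
  L: −(-2) + 2·(2) + (0) = 6
  T: −(2) + 2·(-2) + (0) = -6
  Θ: −(1) + 2·(0) + (0) = -1
So the dimensions are [M⁴ L⁶ T⁻⁶ Θ⁻¹].

M: 4, L: 6, T: -6, Θ: -1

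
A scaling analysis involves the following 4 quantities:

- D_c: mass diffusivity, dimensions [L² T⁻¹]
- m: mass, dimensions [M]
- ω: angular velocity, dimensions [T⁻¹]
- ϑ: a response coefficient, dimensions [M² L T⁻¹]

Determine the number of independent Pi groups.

1

There are 4 variables and 3 base dimensions (M, L, T).
The dimension matrix has rank 3.
Independent dimensionless groups: 4 − 3 = 1.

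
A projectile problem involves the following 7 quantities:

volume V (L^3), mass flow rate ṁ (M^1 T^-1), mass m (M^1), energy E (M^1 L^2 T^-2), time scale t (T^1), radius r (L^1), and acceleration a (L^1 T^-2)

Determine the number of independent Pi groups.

4

There are 7 variables and 3 base dimensions (M, L, T).
The dimension matrix has rank 3.
Independent dimensionless groups: 7 − 3 = 4.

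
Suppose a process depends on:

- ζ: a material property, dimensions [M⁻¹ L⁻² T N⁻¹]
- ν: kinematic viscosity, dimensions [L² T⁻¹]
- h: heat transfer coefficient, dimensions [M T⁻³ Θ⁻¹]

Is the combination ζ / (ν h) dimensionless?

Sum the exponent of each base dimension across the product:
  M: [ζ]_M − [ν]_M − [h]_M = (-1) − (0) − (1) = -2
  L: [ζ]_L − [ν]_L − [h]_L = (-2) − (2) − (0) = -4
  T: [ζ]_T − [ν]_T − [h]_T = (1) − (-1) − (-3) = 5
  Θ: [ζ]_Θ − [ν]_Θ − [h]_Θ = (0) − (0) − (-1) = 1
  N: [ζ]_N − [ν]_N − [h]_N = (-1) − (0) − (0) = -1
Net dimensions [M⁻² L⁻⁴ T⁵ Θ N⁻¹] ≠ [1] — not dimensionless.

no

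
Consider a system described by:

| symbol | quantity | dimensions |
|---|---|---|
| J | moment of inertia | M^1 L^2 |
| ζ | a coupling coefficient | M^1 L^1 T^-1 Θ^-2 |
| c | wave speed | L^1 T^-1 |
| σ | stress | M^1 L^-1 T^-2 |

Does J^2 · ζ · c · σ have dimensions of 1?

Sum the exponent of each base dimension across the product:
  M: 2·[J]_M + [ζ]_M + [c]_M + [σ]_M = 2·(1) + (1) + (0) + (1) = 4
  L: 2·[J]_L + [ζ]_L + [c]_L + [σ]_L = 2·(2) + (1) + (1) + (-1) = 5
  T: 2·[J]_T + [ζ]_T + [c]_T + [σ]_T = 2·(0) + (-1) + (-1) + (-2) = -4
  Θ: 2·[J]_Θ + [ζ]_Θ + [c]_Θ + [σ]_Θ = 2·(0) + (-2) + (0) + (0) = -2
Net dimensions [M⁴ L⁵ T⁻⁴ Θ⁻²] ≠ [1] — not dimensionless.

no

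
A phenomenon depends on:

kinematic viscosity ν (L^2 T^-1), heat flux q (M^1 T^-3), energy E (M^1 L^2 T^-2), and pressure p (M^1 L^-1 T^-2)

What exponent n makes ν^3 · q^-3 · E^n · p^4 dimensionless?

Balance the M exponent: (1)·n from E, plus 3·(0) − 3·(1) + 4·(1) = 1 from the rest, must sum to zero.
n + 1 = 0, so n = -1.

-1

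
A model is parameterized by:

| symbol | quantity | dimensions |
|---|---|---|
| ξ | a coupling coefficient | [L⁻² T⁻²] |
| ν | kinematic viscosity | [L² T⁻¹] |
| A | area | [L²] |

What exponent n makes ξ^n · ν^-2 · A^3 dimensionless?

1

Balance the L exponent: (-2)·n from ξ, plus −2·(2) + 3·(2) = 2 from the rest, must sum to zero.
-2n + 2 = 0, so n = 1.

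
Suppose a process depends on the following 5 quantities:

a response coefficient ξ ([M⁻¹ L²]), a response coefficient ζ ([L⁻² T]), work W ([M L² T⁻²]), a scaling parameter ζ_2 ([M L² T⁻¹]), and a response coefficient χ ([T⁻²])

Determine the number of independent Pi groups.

There are 5 variables and 3 base dimensions (M, L, T).
The dimension matrix has rank 3.
Independent dimensionless groups: 5 − 3 = 2.

2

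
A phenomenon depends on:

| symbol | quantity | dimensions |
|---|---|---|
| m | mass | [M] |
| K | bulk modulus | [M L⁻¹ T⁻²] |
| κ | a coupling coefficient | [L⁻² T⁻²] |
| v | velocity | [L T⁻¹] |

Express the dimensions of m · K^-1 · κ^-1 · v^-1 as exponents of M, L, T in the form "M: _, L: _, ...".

Collect each base-dimension exponent across the product:
  M: (1) − (1) − (0) − (0) = 0
  L: (0) − (-1) − (-2) − (1) = 2
  T: (0) − (-2) − (-2) − (-1) = 5
So the dimensions are [L² T⁵].

M: 0, L: 2, T: 5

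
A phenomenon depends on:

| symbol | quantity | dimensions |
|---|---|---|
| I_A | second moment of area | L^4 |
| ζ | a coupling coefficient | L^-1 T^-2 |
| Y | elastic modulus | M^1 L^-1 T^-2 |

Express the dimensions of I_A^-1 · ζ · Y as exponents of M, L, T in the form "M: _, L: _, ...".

M: 1, L: -6, T: -4

Collect each base-dimension exponent across the product:
  M: −(0) + (0) + (1) = 1
  L: −(4) + (-1) + (-1) = -6
  T: −(0) + (-2) + (-2) = -4
So the dimensions are [M L⁻⁶ T⁻⁴].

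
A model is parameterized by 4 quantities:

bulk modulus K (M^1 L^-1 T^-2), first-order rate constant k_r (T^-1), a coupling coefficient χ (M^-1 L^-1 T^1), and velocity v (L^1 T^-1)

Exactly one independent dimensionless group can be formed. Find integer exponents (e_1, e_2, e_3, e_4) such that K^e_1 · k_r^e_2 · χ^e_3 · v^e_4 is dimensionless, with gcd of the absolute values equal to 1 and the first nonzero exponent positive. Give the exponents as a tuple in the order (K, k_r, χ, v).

M: e_1·(1) + e_2·(0) + e_3·(-1) + e_4·(0) = 0
L: e_1·(-1) + e_2·(0) + e_3·(-1) + e_4·(1) = 0
T: e_1·(-2) + e_2·(-1) + e_3·(1) + e_4·(-1) = 0
Solving this homogeneous linear system for the smallest-integer solution (first nonzero entry positive) gives (1, -3, 1, 2).

(1, -3, 1, 2)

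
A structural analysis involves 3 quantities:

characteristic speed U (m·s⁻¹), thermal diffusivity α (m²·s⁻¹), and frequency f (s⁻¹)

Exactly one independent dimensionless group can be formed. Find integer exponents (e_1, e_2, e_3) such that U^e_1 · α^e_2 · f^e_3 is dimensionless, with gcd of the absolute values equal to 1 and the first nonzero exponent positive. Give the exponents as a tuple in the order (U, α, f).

L: e_1·(1) + e_2·(2) + e_3·(0) = 0
T: e_1·(-1) + e_2·(-1) + e_3·(-1) = 0
Solving this homogeneous linear system for the smallest-integer solution (first nonzero entry positive) gives (2, -1, -1).

(2, -1, -1)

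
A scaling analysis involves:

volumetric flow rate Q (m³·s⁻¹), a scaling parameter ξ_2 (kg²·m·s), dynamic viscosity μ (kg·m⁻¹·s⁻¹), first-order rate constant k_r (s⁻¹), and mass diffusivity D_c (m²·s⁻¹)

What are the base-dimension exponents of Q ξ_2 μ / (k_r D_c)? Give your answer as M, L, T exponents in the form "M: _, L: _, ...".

M: 3, L: 1, T: 1

Collect each base-dimension exponent across the product:
  M: (0) + (2) + (1) − (0) − (0) = 3
  L: (3) + (1) + (-1) − (0) − (2) = 1
  T: (-1) + (1) + (-1) − (-1) − (-1) = 1
So the dimensions are [M³ L T].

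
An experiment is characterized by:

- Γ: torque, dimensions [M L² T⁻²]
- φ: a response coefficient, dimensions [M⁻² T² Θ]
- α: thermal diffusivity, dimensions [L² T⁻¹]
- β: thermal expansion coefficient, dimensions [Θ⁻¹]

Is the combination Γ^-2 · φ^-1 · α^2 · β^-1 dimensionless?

Sum the exponent of each base dimension across the product:
  M: −2·[Γ]_M − [φ]_M + 2·[α]_M − [β]_M = −2·(1) − (-2) + 2·(0) − (0) = 0
  L: −2·[Γ]_L − [φ]_L + 2·[α]_L − [β]_L = −2·(2) − (0) + 2·(2) − (0) = 0
  T: −2·[Γ]_T − [φ]_T + 2·[α]_T − [β]_T = −2·(-2) − (2) + 2·(-1) − (0) = 0
  Θ: −2·[Γ]_Θ − [φ]_Θ + 2·[α]_Θ − [β]_Θ = −2·(0) − (1) + 2·(0) − (-1) = 0
All base exponents vanish — dimensionless.

yes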